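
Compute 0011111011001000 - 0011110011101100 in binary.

Method 1 - Direct subtraction (column by column from the right: bit − bit − borrow-in; if negative, add 2 and borrow 1 from the next column):
borrow: 0000001111111000
        0011111011001000
-       0011110011101100
------------------------
        0000000111011100

Method 2 - Add two's complement:
Two's complement of 0011110011101100: invert → 1100001100010011, add 1 → 1100001100010100
  0011111011001000
+ 1100001100010100
------------------
 10000000111011100  (end carry out of the top bit = 1)
Discarding the end carry: 0000000111011100
Decimal check:
  0011111011001000 = 8192 + 4096 + 2048 + 1024 + 512 + 128 + 64 + 8 = 16072
  0011110011101100 = 8192 + 4096 + 2048 + 1024 + 128 + 64 + 32 + 8 + 4 = 15596
  16072 - 15596 = 476, and 0000000111011100 = 256 + 128 + 64 + 16 + 8 + 4 = 476 ✓



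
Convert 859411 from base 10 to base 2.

Using repeated division by 2:
859411 ÷ 2 = 429705 remainder 1
429705 ÷ 2 = 214852 remainder 1
214852 ÷ 2 = 107426 remainder 0
107426 ÷ 2 = 53713 remainder 0
53713 ÷ 2 = 26856 remainder 1
26856 ÷ 2 = 13428 remainder 0
13428 ÷ 2 = 6714 remainder 0
6714 ÷ 2 = 3357 remainder 0
3357 ÷ 2 = 1678 remainder 1
1678 ÷ 2 = 839 remainder 0
839 ÷ 2 = 419 remainder 1
419 ÷ 2 = 209 remainder 1
209 ÷ 2 = 104 remainder 1
104 ÷ 2 = 52 remainder 0
52 ÷ 2 = 26 remainder 0
26 ÷ 2 = 13 remainder 0
13 ÷ 2 = 6 remainder 1
6 ÷ 2 = 3 remainder 0
3 ÷ 2 = 1 remainder 1
1 ÷ 2 = 0 remainder 1
Reading remainders bottom to top: 11010001110100010011



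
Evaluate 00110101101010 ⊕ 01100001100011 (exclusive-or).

XOR: 1 when bits differ
  00110101101010
^ 01100001100011
----------------
  01010100001001
Decimal: 3434 ^ 6243 = 5385



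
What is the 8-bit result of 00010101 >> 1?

Original: 00010101 (decimal 21)
Shift right by 1 position
Drop the 1 low bit; fill with zero on the left
Result: 00001010 (decimal 10)
Equivalent: 21 >> 1 = 21 ÷ 2^1 = 10



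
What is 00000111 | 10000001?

OR: 1 when either bit is 1
  00000111
| 10000001
----------
  10000111
Decimal: 7 | 129 = 135



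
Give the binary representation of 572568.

Using repeated division by 2:
572568 ÷ 2 = 286284 remainder 0
286284 ÷ 2 = 143142 remainder 0
143142 ÷ 2 = 71571 remainder 0
71571 ÷ 2 = 35785 remainder 1
35785 ÷ 2 = 17892 remainder 1
17892 ÷ 2 = 8946 remainder 0
8946 ÷ 2 = 4473 remainder 0
4473 ÷ 2 = 2236 remainder 1
2236 ÷ 2 = 1118 remainder 0
1118 ÷ 2 = 559 remainder 0
559 ÷ 2 = 279 remainder 1
279 ÷ 2 = 139 remainder 1
139 ÷ 2 = 69 remainder 1
69 ÷ 2 = 34 remainder 1
34 ÷ 2 = 17 remainder 0
17 ÷ 2 = 8 remainder 1
8 ÷ 2 = 4 remainder 0
4 ÷ 2 = 2 remainder 0
2 ÷ 2 = 1 remainder 0
1 ÷ 2 = 0 remainder 1
Reading remainders bottom to top: 10001011110010011000



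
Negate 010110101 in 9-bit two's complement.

Original: 010110101
Step 1 - Invert all bits: 101001010
Step 2 - Add 1: 101001011
Verification: 010110101 + 101001011 = 1000000000; discarding the end carry (carry out of the top bit) leaves the 9-bit value 000000000, as required for x + (-x)



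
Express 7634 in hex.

Using repeated division by 16 (digits 10–15 are A–F):
7634 ÷ 16 = 477 remainder 2
477 ÷ 16 = 29 remainder 13 (D)
29 ÷ 16 = 1 remainder 13 (D)
1 ÷ 16 = 0 remainder 1
Reading remainders bottom to top: 1DD2



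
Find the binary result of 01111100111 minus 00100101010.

Method 1 - Direct subtraction (column by column from the right: bit − bit − borrow-in; if negative, add 2 and borrow 1 from the next column):
borrow: 00001110000
        01111100111
-       00100101010
-------------------
        01010111101

Method 2 - Add two's complement:
Two's complement of 00100101010: invert → 11011010101, add 1 → 11011010110
  01111100111
+ 11011010110
-------------
 101010111101  (end carry out of the top bit = 1)
Discarding the end carry: 01010111101
Decimal check:
  01111100111 = 512 + 256 + 128 + 64 + 32 + 4 + 2 + 1 = 999
  00100101010 = 256 + 32 + 8 + 2 = 298
  999 - 298 = 701, and 01010111101 = 512 + 128 + 32 + 16 + 8 + 4 + 1 = 701 ✓



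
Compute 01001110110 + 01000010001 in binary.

Add column by column from the right: bit + bit + carry-in; write the sum mod 2, carry 1 when the sum is 2 or 3.
carry:  10011100000
        01001110110
+       01000010001
-------------------
       010010000111
(the carry out of the leftmost column, 0, becomes the leading bit)
Decimal check:
  01001110110 = 512 + 64 + 32 + 16 + 4 + 2 = 630
  01000010001 = 512 + 16 + 1 = 529
  630 + 529 = 1159, and 010010000111 = 1024 + 128 + 4 + 2 + 1 = 1159 ✓



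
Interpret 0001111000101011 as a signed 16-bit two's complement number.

Binary: 0001111000101011
Sign bit: 0 (non-negative)
Read directly as an unsigned value:
0001111000101011 = 4096 + 2048 + 1024 + 512 + 32 + 8 + 2 + 1 = 7723
Value: 7723



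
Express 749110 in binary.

Using repeated division by 2:
749110 ÷ 2 = 374555 remainder 0
374555 ÷ 2 = 187277 remainder 1
187277 ÷ 2 = 93638 remainder 1
93638 ÷ 2 = 46819 remainder 0
46819 ÷ 2 = 23409 remainder 1
23409 ÷ 2 = 11704 remainder 1
11704 ÷ 2 = 5852 remainder 0
5852 ÷ 2 = 2926 remainder 0
2926 ÷ 2 = 1463 remainder 0
1463 ÷ 2 = 731 remainder 1
731 ÷ 2 = 365 remainder 1
365 ÷ 2 = 182 remainder 1
182 ÷ 2 = 91 remainder 0
91 ÷ 2 = 45 remainder 1
45 ÷ 2 = 22 remainder 1
22 ÷ 2 = 11 remainder 0
11 ÷ 2 = 5 remainder 1
5 ÷ 2 = 2 remainder 1
2 ÷ 2 = 1 remainder 0
1 ÷ 2 = 0 remainder 1
Reading remainders bottom to top: 10110110111000110110



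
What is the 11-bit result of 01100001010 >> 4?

Original: 01100001010 (decimal 778)
Shift right by 4 positions
Drop the 4 low bits; fill with zeros on the left
Result: 00000110000 (decimal 48)
Equivalent: 778 >> 4 = 778 ÷ 2^4 = 48



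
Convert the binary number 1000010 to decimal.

Sum of powers of 2 for each 1-bit:
2^1 + 2^6
= 2 + 64
= 66



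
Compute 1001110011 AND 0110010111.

AND: 1 only when both bits are 1
  1001110011
& 0110010111
------------
  0000010011
Decimal: 627 & 407 = 19



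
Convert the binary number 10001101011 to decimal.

Sum of powers of 2 for each 1-bit:
2^0 + 2^1 + 2^3 + 2^5 + 2^6 + 2^10
= 1 + 2 + 8 + 32 + 64 + 1024
= 1131



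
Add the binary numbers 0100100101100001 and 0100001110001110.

Add column by column from the right: bit + bit + carry-in; write the sum mod 2, carry 1 when the sum is 2 or 3.
carry:  1000011000000000
        0100100101100001
+       0100001110001110
------------------------
       01000110011101111
(the carry out of the leftmost column, 0, becomes the leading bit)
Decimal check:
  0100100101100001 = 16384 + 2048 + 256 + 64 + 32 + 1 = 18785
  0100001110001110 = 16384 + 512 + 256 + 128 + 8 + 4 + 2 = 17294
  18785 + 17294 = 36079, and 01000110011101111 = 32768 + 2048 + 1024 + 128 + 64 + 32 + 8 + 4 + 2 + 1 = 36079 ✓



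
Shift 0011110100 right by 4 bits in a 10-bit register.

Original: 0011110100 (decimal 244)
Shift right by 4 positions
Drop the 4 low bits; fill with zeros on the left
Result: 0000001111 (decimal 15)
Equivalent: 244 >> 4 = 244 ÷ 2^4 = 15



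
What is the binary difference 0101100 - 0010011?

Method 1 - Direct subtraction (column by column from the right: bit − bit − borrow-in; if negative, add 2 and borrow 1 from the next column):
borrow: 0100110
        0101100
-       0010011
---------------
        0011001

Method 2 - Add two's complement:
Two's complement of 0010011: invert → 1101100, add 1 → 1101101
  0101100
+ 1101101
---------
 10011001  (end carry out of the top bit = 1)
Discarding the end carry: 0011001
Decimal check:
  0101100 = 32 + 8 + 4 = 44
  0010011 = 16 + 2 + 1 = 19
  44 - 19 = 25, and 0011001 = 16 + 8 + 1 = 25 ✓



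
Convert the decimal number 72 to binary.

Using repeated division by 2:
72 ÷ 2 = 36 remainder 0
36 ÷ 2 = 18 remainder 0
18 ÷ 2 = 9 remainder 0
9 ÷ 2 = 4 remainder 1
4 ÷ 2 = 2 remainder 0
2 ÷ 2 = 1 remainder 0
1 ÷ 2 = 0 remainder 1
Reading remainders bottom to top: 1001000



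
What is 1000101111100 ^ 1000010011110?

XOR: 1 when bits differ
  1000101111100
^ 1000010011110
---------------
  0000111100010
Decimal: 4476 ^ 4254 = 482



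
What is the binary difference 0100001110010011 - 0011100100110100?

Method 1 - Direct subtraction (column by column from the right: bit − bit − borrow-in; if negative, add 2 and borrow 1 from the next column):
borrow: 0111000011111000
        0100001110010011
-       0011100100110100
------------------------
        0000101001011111

Method 2 - Add two's complement:
Two's complement of 0011100100110100: invert → 1100011011001011, add 1 → 1100011011001100
  0100001110010011
+ 1100011011001100
------------------
 10000101001011111  (end carry out of the top bit = 1)
Discarding the end carry: 0000101001011111
Decimal check:
  0100001110010011 = 16384 + 512 + 256 + 128 + 16 + 2 + 1 = 17299
  0011100100110100 = 8192 + 4096 + 2048 + 256 + 32 + 16 + 4 = 14644
  17299 - 14644 = 2655, and 0000101001011111 = 2048 + 512 + 64 + 16 + 8 + 4 + 2 + 1 = 2655 ✓



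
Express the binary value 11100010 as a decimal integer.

Sum of powers of 2 for each 1-bit:
2^1 + 2^5 + 2^6 + 2^7
= 2 + 32 + 64 + 128
= 226



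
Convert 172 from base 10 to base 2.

Using repeated division by 2:
172 ÷ 2 = 86 remainder 0
86 ÷ 2 = 43 remainder 0
43 ÷ 2 = 21 remainder 1
21 ÷ 2 = 10 remainder 1
10 ÷ 2 = 5 remainder 0
5 ÷ 2 = 2 remainder 1
2 ÷ 2 = 1 remainder 0
1 ÷ 2 = 0 remainder 1
Reading remainders bottom to top: 10101100



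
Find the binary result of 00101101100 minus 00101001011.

Method 1 - Direct subtraction (column by column from the right: bit − bit − borrow-in; if negative, add 2 and borrow 1 from the next column):
borrow: 00000000110
        00101101100
-       00101001011
-------------------
        00000100001

Method 2 - Add two's complement:
Two's complement of 00101001011: invert → 11010110100, add 1 → 11010110101
  00101101100
+ 11010110101
-------------
 100000100001  (end carry out of the top bit = 1)
Discarding the end carry: 00000100001
Decimal check:
  00101101100 = 256 + 64 + 32 + 8 + 4 = 364
  00101001011 = 256 + 64 + 8 + 2 + 1 = 331
  364 - 331 = 33, and 00000100001 = 32 + 1 = 33 ✓



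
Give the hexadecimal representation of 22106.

Using repeated division by 16 (digits 10–15 are A–F):
22106 ÷ 16 = 1381 remainder 10 (A)
1381 ÷ 16 = 86 remainder 5
86 ÷ 16 = 5 remainder 6
5 ÷ 16 = 0 remainder 5
Reading remainders bottom to top: 565A



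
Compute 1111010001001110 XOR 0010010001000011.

XOR: 1 when bits differ
  1111010001001110
^ 0010010001000011
------------------
  1101000000001101
Decimal: 62542 ^ 9283 = 53261



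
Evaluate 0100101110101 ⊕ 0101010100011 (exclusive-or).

XOR: 1 when bits differ
  0100101110101
^ 0101010100011
---------------
  0001111010110
Decimal: 2421 ^ 2723 = 982



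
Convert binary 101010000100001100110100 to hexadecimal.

Group into 4-bit nibbles from right:
  1010 = A
  1000 = 8
  0100 = 4
  0011 = 3
  0011 = 3
  0100 = 4
Result: A84334



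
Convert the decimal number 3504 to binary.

Using repeated division by 2:
3504 ÷ 2 = 1752 remainder 0
1752 ÷ 2 = 876 remainder 0
876 ÷ 2 = 438 remainder 0
438 ÷ 2 = 219 remainder 0
219 ÷ 2 = 109 remainder 1
109 ÷ 2 = 54 remainder 1
54 ÷ 2 = 27 remainder 0
27 ÷ 2 = 13 remainder 1
13 ÷ 2 = 6 remainder 1
6 ÷ 2 = 3 remainder 0
3 ÷ 2 = 1 remainder 1
1 ÷ 2 = 0 remainder 1
Reading remainders bottom to top: 110110110000



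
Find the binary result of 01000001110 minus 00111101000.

Method 1 - Direct subtraction (column by column from the right: bit − bit − borrow-in; if negative, add 2 and borrow 1 from the next column):
borrow: 01111000000
        01000001110
-       00111101000
-------------------
        00000100110

Method 2 - Add two's complement:
Two's complement of 00111101000: invert → 11000010111, add 1 → 11000011000
  01000001110
+ 11000011000
-------------
 100000100110  (end carry out of the top bit = 1)
Discarding the end carry: 00000100110
Decimal check:
  01000001110 = 512 + 8 + 4 + 2 = 526
  00111101000 = 256 + 128 + 64 + 32 + 8 = 488
  526 - 488 = 38, and 00000100110 = 32 + 4 + 2 = 38 ✓



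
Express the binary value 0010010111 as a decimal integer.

Sum of powers of 2 for each 1-bit:
2^0 + 2^1 + 2^2 + 2^4 + 2^7
= 1 + 2 + 4 + 16 + 128
= 151



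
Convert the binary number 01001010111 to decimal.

Sum of powers of 2 for each 1-bit:
2^0 + 2^1 + 2^2 + 2^4 + 2^6 + 2^9
= 1 + 2 + 4 + 16 + 64 + 512
= 599



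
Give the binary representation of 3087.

Using repeated division by 2:
3087 ÷ 2 = 1543 remainder 1
1543 ÷ 2 = 771 remainder 1
771 ÷ 2 = 385 remainder 1
385 ÷ 2 = 192 remainder 1
192 ÷ 2 = 96 remainder 0
96 ÷ 2 = 48 remainder 0
48 ÷ 2 = 24 remainder 0
24 ÷ 2 = 12 remainder 0
12 ÷ 2 = 6 remainder 0
6 ÷ 2 = 3 remainder 0
3 ÷ 2 = 1 remainder 1
1 ÷ 2 = 0 remainder 1
Reading remainders bottom to top: 110000001111



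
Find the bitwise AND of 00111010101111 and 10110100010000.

AND: 1 only when both bits are 1
  00111010101111
& 10110100010000
----------------
  00110000000000
Decimal: 3759 & 11536 = 3072



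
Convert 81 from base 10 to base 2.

Using repeated division by 2:
81 ÷ 2 = 40 remainder 1
40 ÷ 2 = 20 remainder 0
20 ÷ 2 = 10 remainder 0
10 ÷ 2 = 5 remainder 0
5 ÷ 2 = 2 remainder 1
2 ÷ 2 = 1 remainder 0
1 ÷ 2 = 0 remainder 1
Reading remainders bottom to top: 1010001



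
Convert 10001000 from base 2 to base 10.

Sum of powers of 2 for each 1-bit:
2^3 + 2^7
= 8 + 128
= 136



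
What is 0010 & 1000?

AND: 1 only when both bits are 1
  0010
& 1000
------
  0000
Decimal: 2 & 8 = 0



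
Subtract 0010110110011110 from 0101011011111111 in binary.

Method 1 - Direct subtraction (column by column from the right: bit − bit − borrow-in; if negative, add 2 and borrow 1 from the next column):
borrow: 0101001000000000
        0101011011111111
-       0010110110011110
------------------------
        0010100101100001

Method 2 - Add two's complement:
Two's complement of 0010110110011110: invert → 1101001001100001, add 1 → 1101001001100010
  0101011011111111
+ 1101001001100010
------------------
 10010100101100001  (end carry out of the top bit = 1)
Discarding the end carry: 0010100101100001
Decimal check:
  0101011011111111 = 16384 + 4096 + 1024 + 512 + 128 + 64 + 32 + 16 + 8 + 4 + 2 + 1 = 22271
  0010110110011110 = 8192 + 2048 + 1024 + 256 + 128 + 16 + 8 + 4 + 2 = 11678
  22271 - 11678 = 10593, and 0010100101100001 = 8192 + 2048 + 256 + 64 + 32 + 1 = 10593 ✓



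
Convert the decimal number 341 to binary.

Using repeated division by 2:
341 ÷ 2 = 170 remainder 1
170 ÷ 2 = 85 remainder 0
85 ÷ 2 = 42 remainder 1
42 ÷ 2 = 21 remainder 0
21 ÷ 2 = 10 remainder 1
10 ÷ 2 = 5 remainder 0
5 ÷ 2 = 2 remainder 1
2 ÷ 2 = 1 remainder 0
1 ÷ 2 = 0 remainder 1
Reading remainders bottom to top: 101010101



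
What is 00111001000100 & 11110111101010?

AND: 1 only when both bits are 1
  00111001000100
& 11110111101010
----------------
  00110001000000
Decimal: 3652 & 15850 = 3136



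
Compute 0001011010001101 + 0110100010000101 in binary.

Add column by column from the right: bit + bit + carry-in; write the sum mod 2, carry 1 when the sum is 2 or 3.
carry:  0000000100011010
        0001011010001101
+       0110100010000101
------------------------
       00111111100010010
(the carry out of the leftmost column, 0, becomes the leading bit)
Decimal check:
  0001011010001101 = 4096 + 1024 + 512 + 128 + 8 + 4 + 1 = 5773
  0110100010000101 = 16384 + 8192 + 2048 + 128 + 4 + 1 = 26757
  5773 + 26757 = 32530, and 00111111100010010 = 16384 + 8192 + 4096 + 2048 + 1024 + 512 + 256 + 16 + 2 = 32530 ✓



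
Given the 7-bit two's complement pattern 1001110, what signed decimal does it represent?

Binary: 1001110
Sign bit: 1 (negative)
Invert: 0110001
Add 1:  0110010
Magnitude: 0110010 = 32 + 16 + 2 = 50
Value: -50



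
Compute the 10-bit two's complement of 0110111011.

Original: 0110111011
Step 1 - Invert all bits: 1001000100
Step 2 - Add 1: 1001000101
Verification: 0110111011 + 1001000101 = 10000000000; discarding the end carry (carry out of the top bit) leaves the 10-bit value 0000000000, as required for x + (-x)



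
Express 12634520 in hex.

Using repeated division by 16 (digits 10–15 are A–F):
12634520 ÷ 16 = 789657 remainder 8
789657 ÷ 16 = 49353 remainder 9
49353 ÷ 16 = 3084 remainder 9
3084 ÷ 16 = 192 remainder 12 (C)
192 ÷ 16 = 12 remainder 0
12 ÷ 16 = 0 remainder 12 (C)
Reading remainders bottom to top: C0C998



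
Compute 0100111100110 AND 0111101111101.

AND: 1 only when both bits are 1
  0100111100110
& 0111101111101
---------------
  0100101100100
Decimal: 2534 & 3965 = 2404



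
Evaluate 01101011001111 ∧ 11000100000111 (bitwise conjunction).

AND: 1 only when both bits are 1
  01101011001111
& 11000100000111
----------------
  01000000000111
Decimal: 6863 & 12551 = 4103



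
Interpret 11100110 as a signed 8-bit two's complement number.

Binary: 11100110
Sign bit: 1 (negative)
Invert: 00011001
Add 1:  00011010
Magnitude: 00011010 = 16 + 8 + 2 = 26
Value: -26



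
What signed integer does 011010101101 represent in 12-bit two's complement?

Binary: 011010101101
Sign bit: 0 (non-negative)
Read directly as an unsigned value:
011010101101 = 1024 + 512 + 128 + 32 + 8 + 4 + 1 = 1709
Value: 1709



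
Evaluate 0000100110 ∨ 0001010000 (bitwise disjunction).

OR: 1 when either bit is 1
  0000100110
| 0001010000
------------
  0001110110
Decimal: 38 | 80 = 118



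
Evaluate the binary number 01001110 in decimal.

Sum of powers of 2 for each 1-bit:
2^1 + 2^2 + 2^3 + 2^6
= 2 + 4 + 8 + 64
= 78



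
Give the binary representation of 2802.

Using repeated division by 2:
2802 ÷ 2 = 1401 remainder 0
1401 ÷ 2 = 700 remainder 1
700 ÷ 2 = 350 remainder 0
350 ÷ 2 = 175 remainder 0
175 ÷ 2 = 87 remainder 1
87 ÷ 2 = 43 remainder 1
43 ÷ 2 = 21 remainder 1
21 ÷ 2 = 10 remainder 1
10 ÷ 2 = 5 remainder 0
5 ÷ 2 = 2 remainder 1
2 ÷ 2 = 1 remainder 0
1 ÷ 2 = 0 remainder 1
Reading remainders bottom to top: 101011110010



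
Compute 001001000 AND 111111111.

AND: 1 only when both bits are 1
  001001000
& 111111111
-----------
  001001000
Decimal: 72 & 511 = 72



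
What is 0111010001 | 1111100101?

OR: 1 when either bit is 1
  0111010001
| 1111100101
------------
  1111110101
Decimal: 465 | 997 = 1013



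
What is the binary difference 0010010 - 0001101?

Method 1 - Direct subtraction (column by column from the right: bit − bit − borrow-in; if negative, add 2 and borrow 1 from the next column):
borrow: 0011010
        0010010
-       0001101
---------------
        0000101

Method 2 - Add two's complement:
Two's complement of 0001101: invert → 1110010, add 1 → 1110011
  0010010
+ 1110011
---------
 10000101  (end carry out of the top bit = 1)
Discarding the end carry: 0000101
Decimal check:
  0010010 = 16 + 2 = 18
  0001101 = 8 + 4 + 1 = 13
  18 - 13 = 5, and 0000101 = 4 + 1 = 5 ✓



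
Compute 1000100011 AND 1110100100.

AND: 1 only when both bits are 1
  1000100011
& 1110100100
------------
  1000100000
Decimal: 547 & 932 = 544



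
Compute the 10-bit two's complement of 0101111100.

Original: 0101111100
Step 1 - Invert all bits: 1010000011
Step 2 - Add 1: 1010000100
Verification: 0101111100 + 1010000100 = 10000000000; discarding the end carry (carry out of the top bit) leaves the 10-bit value 0000000000, as required for x + (-x)



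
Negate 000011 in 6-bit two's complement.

Original: 000011
Step 1 - Invert all bits: 111100
Step 2 - Add 1: 111101
Verification: 000011 + 111101 = 1000000; discarding the end carry (carry out of the top bit) leaves the 6-bit value 000000, as required for x + (-x)



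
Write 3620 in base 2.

Using repeated division by 2:
3620 ÷ 2 = 1810 remainder 0
1810 ÷ 2 = 905 remainder 0
905 ÷ 2 = 452 remainder 1
452 ÷ 2 = 226 remainder 0
226 ÷ 2 = 113 remainder 0
113 ÷ 2 = 56 remainder 1
56 ÷ 2 = 28 remainder 0
28 ÷ 2 = 14 remainder 0
14 ÷ 2 = 7 remainder 0
7 ÷ 2 = 3 remainder 1
3 ÷ 2 = 1 remainder 1
1 ÷ 2 = 0 remainder 1
Reading remainders bottom to top: 111000100100



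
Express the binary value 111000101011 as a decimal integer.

Sum of powers of 2 for each 1-bit:
2^0 + 2^1 + 2^3 + 2^5 + 2^9 + 2^10 + 2^11
= 1 + 2 + 8 + 32 + 512 + 1024 + 2048
= 3627



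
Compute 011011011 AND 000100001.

AND: 1 only when both bits are 1
  011011011
& 000100001
-----------
  000000001
Decimal: 219 & 33 = 1



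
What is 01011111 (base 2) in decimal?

Sum of powers of 2 for each 1-bit:
2^0 + 2^1 + 2^2 + 2^3 + 2^4 + 2^6
= 1 + 2 + 4 + 8 + 16 + 64
= 95



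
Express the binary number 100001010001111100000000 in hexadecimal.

Group into 4-bit nibbles from right:
  1000 = 8
  0101 = 5
  0001 = 1
  1111 = F
  0000 = 0
  0000 = 0
Result: 851F00



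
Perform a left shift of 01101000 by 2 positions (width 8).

Original: 01101000 (decimal 104)
Shift left by 2 positions
Append 2 zeros on the right and drop the 2 high bits that overflow the 8-bit width
Result: 10100000 (decimal 160)
Equivalent: 104 << 2 = 104 × 2^2 = 416, truncated to 8 bits = 160



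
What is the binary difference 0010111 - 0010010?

Method 1 - Direct subtraction (column by column from the right: bit − bit − borrow-in; if negative, add 2 and borrow 1 from the next column):
borrow: 0000000
        0010111
-       0010010
---------------
        0000101

Method 2 - Add two's complement:
Two's complement of 0010010: invert → 1101101, add 1 → 1101110
  0010111
+ 1101110
---------
 10000101  (end carry out of the top bit = 1)
Discarding the end carry: 0000101
Decimal check:
  0010111 = 16 + 4 + 2 + 1 = 23
  0010010 = 16 + 2 = 18
  23 - 18 = 5, and 0000101 = 4 + 1 = 5 ✓



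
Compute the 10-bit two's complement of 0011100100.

Original: 0011100100
Step 1 - Invert all bits: 1100011011
Step 2 - Add 1: 1100011100
Verification: 0011100100 + 1100011100 = 10000000000; discarding the end carry (carry out of the top bit) leaves the 10-bit value 0000000000, as required for x + (-x)



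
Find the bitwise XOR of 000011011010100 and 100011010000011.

XOR: 1 when bits differ
  000011011010100
^ 100011010000011
-----------------
  100000001010111
Decimal: 1748 ^ 18051 = 16471



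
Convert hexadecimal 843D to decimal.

Expand by place value (powers of 16):
Digit values: D = 13
843D = 8 × 16^3 + 4 × 16^2 + 3 × 16^1 + 13 × 16^0
= 8 × 4096 + 4 × 256 + 3 × 16 + 13 × 1
= 32768 + 1024 + 48 + 13
= 33853



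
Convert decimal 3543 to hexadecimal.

Using repeated division by 16 (digits 10–15 are A–F):
3543 ÷ 16 = 221 remainder 7
221 ÷ 16 = 13 remainder 13 (D)
13 ÷ 16 = 0 remainder 13 (D)
Reading remainders bottom to top: DD7



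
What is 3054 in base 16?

Using repeated division by 16 (digits 10–15 are A–F):
3054 ÷ 16 = 190 remainder 14 (E)
190 ÷ 16 = 11 remainder 14 (E)
11 ÷ 16 = 0 remainder 11 (B)
Reading remainders bottom to top: BEE



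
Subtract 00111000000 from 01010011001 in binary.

Method 1 - Direct subtraction (column by column from the right: bit − bit − borrow-in; if negative, add 2 and borrow 1 from the next column):
borrow: 01110000000
        01010011001
-       00111000000
-------------------
        00011011001

Method 2 - Add two's complement:
Two's complement of 00111000000: invert → 11000111111, add 1 → 11001000000
  01010011001
+ 11001000000
-------------
 100011011001  (end carry out of the top bit = 1)
Discarding the end carry: 00011011001
Decimal check:
  01010011001 = 512 + 128 + 16 + 8 + 1 = 665
  00111000000 = 256 + 128 + 64 = 448
  665 - 448 = 217, and 00011011001 = 128 + 64 + 16 + 8 + 1 = 217 ✓



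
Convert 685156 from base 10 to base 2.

Using repeated division by 2:
685156 ÷ 2 = 342578 remainder 0
342578 ÷ 2 = 171289 remainder 0
171289 ÷ 2 = 85644 remainder 1
85644 ÷ 2 = 42822 remainder 0
42822 ÷ 2 = 21411 remainder 0
21411 ÷ 2 = 10705 remainder 1
10705 ÷ 2 = 5352 remainder 1
5352 ÷ 2 = 2676 remainder 0
2676 ÷ 2 = 1338 remainder 0
1338 ÷ 2 = 669 remainder 0
669 ÷ 2 = 334 remainder 1
334 ÷ 2 = 167 remainder 0
167 ÷ 2 = 83 remainder 1
83 ÷ 2 = 41 remainder 1
41 ÷ 2 = 20 remainder 1
20 ÷ 2 = 10 remainder 0
10 ÷ 2 = 5 remainder 0
5 ÷ 2 = 2 remainder 1
2 ÷ 2 = 1 remainder 0
1 ÷ 2 = 0 remainder 1
Reading remainders bottom to top: 10100111010001100100



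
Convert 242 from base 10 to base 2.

Using repeated division by 2:
242 ÷ 2 = 121 remainder 0
121 ÷ 2 = 60 remainder 1
60 ÷ 2 = 30 remainder 0
30 ÷ 2 = 15 remainder 0
15 ÷ 2 = 7 remainder 1
7 ÷ 2 = 3 remainder 1
3 ÷ 2 = 1 remainder 1
1 ÷ 2 = 0 remainder 1
Reading remainders bottom to top: 11110010



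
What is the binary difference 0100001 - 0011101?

Method 1 - Direct subtraction (column by column from the right: bit − bit − borrow-in; if negative, add 2 and borrow 1 from the next column):
borrow: 0111000
        0100001
-       0011101
---------------
        0000100

Method 2 - Add two's complement:
Two's complement of 0011101: invert → 1100010, add 1 → 1100011
  0100001
+ 1100011
---------
 10000100  (end carry out of the top bit = 1)
Discarding the end carry: 0000100
Decimal check:
  0100001 = 32 + 1 = 33
  0011101 = 16 + 8 + 4 + 1 = 29
  33 - 29 = 4, and 0000100 = 4 ✓



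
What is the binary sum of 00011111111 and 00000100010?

Add column by column from the right: bit + bit + carry-in; write the sum mod 2, carry 1 when the sum is 2 or 3.
carry:  00111111100
        00011111111
+       00000100010
-------------------
       000100100001
(the carry out of the leftmost column, 0, becomes the leading bit)
Decimal check:
  00011111111 = 128 + 64 + 32 + 16 + 8 + 4 + 2 + 1 = 255
  00000100010 = 32 + 2 = 34
  255 + 34 = 289, and 000100100001 = 256 + 32 + 1 = 289 ✓



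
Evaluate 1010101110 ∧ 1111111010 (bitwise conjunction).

AND: 1 only when both bits are 1
  1010101110
& 1111111010
------------
  1010101010
Decimal: 686 & 1018 = 682



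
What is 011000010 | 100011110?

OR: 1 when either bit is 1
  011000010
| 100011110
-----------
  111011110
Decimal: 194 | 286 = 478



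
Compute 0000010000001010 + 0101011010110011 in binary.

Add column by column from the right: bit + bit + carry-in; write the sum mod 2, carry 1 when the sum is 2 or 3.
carry:  0000100000000100
        0000010000001010
+       0101011010110011
------------------------
       00101101010111101
(the carry out of the leftmost column, 0, becomes the leading bit)
Decimal check:
  0000010000001010 = 1024 + 8 + 2 = 1034
  0101011010110011 = 16384 + 4096 + 1024 + 512 + 128 + 32 + 16 + 2 + 1 = 22195
  1034 + 22195 = 23229, and 00101101010111101 = 16384 + 4096 + 2048 + 512 + 128 + 32 + 16 + 8 + 4 + 1 = 23229 ✓



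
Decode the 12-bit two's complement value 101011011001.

Binary: 101011011001
Sign bit: 1 (negative)
Invert: 010100100110
Add 1:  010100100111
Magnitude: 010100100111 = 1024 + 256 + 32 + 4 + 2 + 1 = 1319
Value: -1319



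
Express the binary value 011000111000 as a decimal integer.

Sum of powers of 2 for each 1-bit:
2^3 + 2^4 + 2^5 + 2^9 + 2^10
= 8 + 16 + 32 + 512 + 1024
= 1592



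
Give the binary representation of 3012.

Using repeated division by 2:
3012 ÷ 2 = 1506 remainder 0
1506 ÷ 2 = 753 remainder 0
753 ÷ 2 = 376 remainder 1
376 ÷ 2 = 188 remainder 0
188 ÷ 2 = 94 remainder 0
94 ÷ 2 = 47 remainder 0
47 ÷ 2 = 23 remainder 1
23 ÷ 2 = 11 remainder 1
11 ÷ 2 = 5 remainder 1
5 ÷ 2 = 2 remainder 1
2 ÷ 2 = 1 remainder 0
1 ÷ 2 = 0 remainder 1
Reading remainders bottom to top: 101111000100



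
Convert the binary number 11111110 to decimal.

Sum of powers of 2 for each 1-bit:
2^1 + 2^2 + 2^3 + 2^4 + 2^5 + 2^6 + 2^7
= 2 + 4 + 8 + 16 + 32 + 64 + 128
= 254



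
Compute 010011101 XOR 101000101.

XOR: 1 when bits differ
  010011101
^ 101000101
-----------
  111011000
Decimal: 157 ^ 325 = 472



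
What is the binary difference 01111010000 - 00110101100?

Method 1 - Direct subtraction (column by column from the right: bit − bit − borrow-in; if negative, add 2 and borrow 1 from the next column):
borrow: 00001011000
        01111010000
-       00110101100
-------------------
        01000100100

Method 2 - Add two's complement:
Two's complement of 00110101100: invert → 11001010011, add 1 → 11001010100
  01111010000
+ 11001010100
-------------
 101000100100  (end carry out of the top bit = 1)
Discarding the end carry: 01000100100
Decimal check:
  01111010000 = 512 + 256 + 128 + 64 + 16 = 976
  00110101100 = 256 + 128 + 32 + 8 + 4 = 428
  976 - 428 = 548, and 01000100100 = 512 + 32 + 4 = 548 ✓



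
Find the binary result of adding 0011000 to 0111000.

Add column by column from the right: bit + bit + carry-in; write the sum mod 2, carry 1 when the sum is 2 or 3.
carry:  1110000
        0011000
+       0111000
---------------
       01010000
(the carry out of the leftmost column, 0, becomes the leading bit)
Decimal check:
  0011000 = 16 + 8 = 24
  0111000 = 32 + 16 + 8 = 56
  24 + 56 = 80, and 01010000 = 64 + 16 = 80 ✓



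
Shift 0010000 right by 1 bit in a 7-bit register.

Original: 0010000 (decimal 16)
Shift right by 1 position
Drop the 1 low bit; fill with zero on the left
Result: 0001000 (decimal 8)
Equivalent: 16 >> 1 = 16 ÷ 2^1 = 8



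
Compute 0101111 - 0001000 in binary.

Method 1 - Direct subtraction (column by column from the right: bit − bit − borrow-in; if negative, add 2 and borrow 1 from the next column):
borrow: 0000000
        0101111
-       0001000
---------------
        0100111

Method 2 - Add two's complement:
Two's complement of 0001000: invert → 1110111, add 1 → 1111000
  0101111
+ 1111000
---------
 10100111  (end carry out of the top bit = 1)
Discarding the end carry: 0100111
Decimal check:
  0101111 = 32 + 8 + 4 + 2 + 1 = 47
  0001000 = 8
  47 - 8 = 39, and 0100111 = 32 + 4 + 2 + 1 = 39 ✓



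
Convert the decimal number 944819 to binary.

Using repeated division by 2:
944819 ÷ 2 = 472409 remainder 1
472409 ÷ 2 = 236204 remainder 1
236204 ÷ 2 = 118102 remainder 0
118102 ÷ 2 = 59051 remainder 0
59051 ÷ 2 = 29525 remainder 1
29525 ÷ 2 = 14762 remainder 1
14762 ÷ 2 = 7381 remainder 0
7381 ÷ 2 = 3690 remainder 1
3690 ÷ 2 = 1845 remainder 0
1845 ÷ 2 = 922 remainder 1
922 ÷ 2 = 461 remainder 0
461 ÷ 2 = 230 remainder 1
230 ÷ 2 = 115 remainder 0
115 ÷ 2 = 57 remainder 1
57 ÷ 2 = 28 remainder 1
28 ÷ 2 = 14 remainder 0
14 ÷ 2 = 7 remainder 0
7 ÷ 2 = 3 remainder 1
3 ÷ 2 = 1 remainder 1
1 ÷ 2 = 0 remainder 1
Reading remainders bottom to top: 11100110101010110011



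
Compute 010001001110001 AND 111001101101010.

AND: 1 only when both bits are 1
  010001001110001
& 111001101101010
-----------------
  010001001100000
Decimal: 8817 & 29546 = 8800



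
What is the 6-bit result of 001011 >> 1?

Original: 001011 (decimal 11)
Shift right by 1 position
Drop the 1 low bit; fill with zero on the left
Result: 000101 (decimal 5)
Equivalent: 11 >> 1 = 11 ÷ 2^1 = 5



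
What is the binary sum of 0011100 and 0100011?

Add column by column from the right: bit + bit + carry-in; write the sum mod 2, carry 1 when the sum is 2 or 3.
carry:  0000000
        0011100
+       0100011
---------------
       00111111
(the carry out of the leftmost column, 0, becomes the leading bit)
Decimal check:
  0011100 = 16 + 8 + 4 = 28
  0100011 = 32 + 2 + 1 = 35
  28 + 35 = 63, and 00111111 = 32 + 16 + 8 + 4 + 2 + 1 = 63 ✓



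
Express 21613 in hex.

Using repeated division by 16 (digits 10–15 are A–F):
21613 ÷ 16 = 1350 remainder 13 (D)
1350 ÷ 16 = 84 remainder 6
84 ÷ 16 = 5 remainder 4
5 ÷ 16 = 0 remainder 5
Reading remainders bottom to top: 546D



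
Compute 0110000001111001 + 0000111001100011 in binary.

Add column by column from the right: bit + bit + carry-in; write the sum mod 2, carry 1 when the sum is 2 or 3.
carry:  0000000011000110
        0110000001111001
+       0000111001100011
------------------------
       00110111011011100
(the carry out of the leftmost column, 0, becomes the leading bit)
Decimal check:
  0110000001111001 = 16384 + 8192 + 64 + 32 + 16 + 8 + 1 = 24697
  0000111001100011 = 2048 + 1024 + 512 + 64 + 32 + 2 + 1 = 3683
  24697 + 3683 = 28380, and 00110111011011100 = 16384 + 8192 + 2048 + 1024 + 512 + 128 + 64 + 16 + 8 + 4 = 28380 ✓



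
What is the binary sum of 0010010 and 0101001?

Add column by column from the right: bit + bit + carry-in; write the sum mod 2, carry 1 when the sum is 2 or 3.
carry:  0000000
        0010010
+       0101001
---------------
       00111011
(the carry out of the leftmost column, 0, becomes the leading bit)
Decimal check:
  0010010 = 16 + 2 = 18
  0101001 = 32 + 8 + 1 = 41
  18 + 41 = 59, and 00111011 = 32 + 16 + 8 + 2 + 1 = 59 ✓



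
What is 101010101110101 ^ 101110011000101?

XOR: 1 when bits differ
  101010101110101
^ 101110011000101
-----------------
  000100110110000
Decimal: 21877 ^ 23749 = 2480



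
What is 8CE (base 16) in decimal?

Expand by place value (powers of 16):
Digit values: C = 12, E = 14
8CE = 8 × 16^2 + 12 × 16^1 + 14 × 16^0
= 8 × 256 + 12 × 16 + 14 × 1
= 2048 + 192 + 14
= 2254



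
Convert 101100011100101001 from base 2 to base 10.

Sum of powers of 2 for each 1-bit:
2^0 + 2^3 + 2^5 + 2^8 + 2^9 + 2^10 + 2^14 + 2^15 + 2^17
= 1 + 8 + 32 + 256 + 512 + 1024 + 16384 + 32768 + 131072
= 182057



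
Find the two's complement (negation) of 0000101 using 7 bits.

Original: 0000101
Step 1 - Invert all bits: 1111010
Step 2 - Add 1: 1111011
Verification: 0000101 + 1111011 = 10000000; discarding the end carry (carry out of the top bit) leaves the 7-bit value 0000000, as required for x + (-x)



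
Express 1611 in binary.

Using repeated division by 2:
1611 ÷ 2 = 805 remainder 1
805 ÷ 2 = 402 remainder 1
402 ÷ 2 = 201 remainder 0
201 ÷ 2 = 100 remainder 1
100 ÷ 2 = 50 remainder 0
50 ÷ 2 = 25 remainder 0
25 ÷ 2 = 12 remainder 1
12 ÷ 2 = 6 remainder 0
6 ÷ 2 = 3 remainder 0
3 ÷ 2 = 1 remainder 1
1 ÷ 2 = 0 remainder 1
Reading remainders bottom to top: 11001001011



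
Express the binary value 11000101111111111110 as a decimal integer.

Sum of powers of 2 for each 1-bit:
2^1 + 2^2 + 2^3 + 2^4 + 2^5 + 2^6 + 2^7 + 2^8 + 2^9 + 2^10 + 2^11 + 2^12 + 2^14 + 2^18 + 2^19
= 2 + 4 + 8 + 16 + 32 + 64 + 128 + 256 + 512 + 1024 + 2048 + 4096 + 16384 + 262144 + 524288
= 811006



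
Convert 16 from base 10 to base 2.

Using repeated division by 2:
16 ÷ 2 = 8 remainder 0
8 ÷ 2 = 4 remainder 0
4 ÷ 2 = 2 remainder 0
2 ÷ 2 = 1 remainder 0
1 ÷ 2 = 0 remainder 1
Reading remainders bottom to top: 10000



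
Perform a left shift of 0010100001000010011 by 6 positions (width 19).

Original: 0010100001000010011 (decimal 82451)
Shift left by 6 positions
Append 6 zeros on the right and drop the 6 high bits that overflow the 19-bit width
Result: 0001000010011000000 (decimal 33984)
Equivalent: 82451 << 6 = 82451 × 2^6 = 5276864, truncated to 19 bits = 33984



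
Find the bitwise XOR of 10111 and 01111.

XOR: 1 when bits differ
  10111
^ 01111
-------
  11000
Decimal: 23 ^ 15 = 24



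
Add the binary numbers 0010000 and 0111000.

Add column by column from the right: bit + bit + carry-in; write the sum mod 2, carry 1 when the sum is 2 or 3.
carry:  1100000
        0010000
+       0111000
---------------
       01001000
(the carry out of the leftmost column, 0, becomes the leading bit)
Decimal check:
  0010000 = 16
  0111000 = 32 + 16 + 8 = 56
  16 + 56 = 72, and 01001000 = 64 + 8 = 72 ✓



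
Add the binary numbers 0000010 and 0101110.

Add column by column from the right: bit + bit + carry-in; write the sum mod 2, carry 1 when the sum is 2 or 3.
carry:  0011100
        0000010
+       0101110
---------------
       00110000
(the carry out of the leftmost column, 0, becomes the leading bit)
Decimal check:
  0000010 = 2
  0101110 = 32 + 8 + 4 + 2 = 46
  2 + 46 = 48, and 00110000 = 32 + 16 = 48 ✓



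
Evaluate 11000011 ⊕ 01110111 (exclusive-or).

XOR: 1 when bits differ
  11000011
^ 01110111
----------
  10110100
Decimal: 195 ^ 119 = 180



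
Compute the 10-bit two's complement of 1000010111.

Original (sign bit 1, negative): 1000010111
Step 1 - Invert all bits: 0111101000
Step 2 - Add 1: 0111101001
Verification: 1000010111 + 0111101001 = 10000000000; discarding the end carry (carry out of the top bit) leaves the 10-bit value 0000000000, as required for x + (-x)



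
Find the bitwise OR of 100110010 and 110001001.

OR: 1 when either bit is 1
  100110010
| 110001001
-----------
  110111011
Decimal: 306 | 393 = 443



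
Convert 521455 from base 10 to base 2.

Using repeated division by 2:
521455 ÷ 2 = 260727 remainder 1
260727 ÷ 2 = 130363 remainder 1
130363 ÷ 2 = 65181 remainder 1
65181 ÷ 2 = 32590 remainder 1
32590 ÷ 2 = 16295 remainder 0
16295 ÷ 2 = 8147 remainder 1
8147 ÷ 2 = 4073 remainder 1
4073 ÷ 2 = 2036 remainder 1
2036 ÷ 2 = 1018 remainder 0
1018 ÷ 2 = 509 remainder 0
509 ÷ 2 = 254 remainder 1
254 ÷ 2 = 127 remainder 0
127 ÷ 2 = 63 remainder 1
63 ÷ 2 = 31 remainder 1
31 ÷ 2 = 15 remainder 1
15 ÷ 2 = 7 remainder 1
7 ÷ 2 = 3 remainder 1
3 ÷ 2 = 1 remainder 1
1 ÷ 2 = 0 remainder 1
Reading remainders bottom to top: 1111111010011101111



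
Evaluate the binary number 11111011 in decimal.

Sum of powers of 2 for each 1-bit:
2^0 + 2^1 + 2^3 + 2^4 + 2^5 + 2^6 + 2^7
= 1 + 2 + 8 + 16 + 32 + 64 + 128
= 251



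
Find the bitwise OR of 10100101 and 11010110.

OR: 1 when either bit is 1
  10100101
| 11010110
----------
  11110111
Decimal: 165 | 214 = 247



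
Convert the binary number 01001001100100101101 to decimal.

Sum of powers of 2 for each 1-bit:
2^0 + 2^2 + 2^3 + 2^5 + 2^8 + 2^11 + 2^12 + 2^15 + 2^18
= 1 + 4 + 8 + 32 + 256 + 2048 + 4096 + 32768 + 262144
= 301357



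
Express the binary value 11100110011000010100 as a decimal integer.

Sum of powers of 2 for each 1-bit:
2^2 + 2^4 + 2^9 + 2^10 + 2^13 + 2^14 + 2^17 + 2^18 + 2^19
= 4 + 16 + 512 + 1024 + 8192 + 16384 + 131072 + 262144 + 524288
= 943636



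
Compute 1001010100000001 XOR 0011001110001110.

XOR: 1 when bits differ
  1001010100000001
^ 0011001110001110
------------------
  1010011010001111
Decimal: 38145 ^ 13198 = 42639



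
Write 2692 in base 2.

Using repeated division by 2:
2692 ÷ 2 = 1346 remainder 0
1346 ÷ 2 = 673 remainder 0
673 ÷ 2 = 336 remainder 1
336 ÷ 2 = 168 remainder 0
168 ÷ 2 = 84 remainder 0
84 ÷ 2 = 42 remainder 0
42 ÷ 2 = 21 remainder 0
21 ÷ 2 = 10 remainder 1
10 ÷ 2 = 5 remainder 0
5 ÷ 2 = 2 remainder 1
2 ÷ 2 = 1 remainder 0
1 ÷ 2 = 0 remainder 1
Reading remainders bottom to top: 101010000100



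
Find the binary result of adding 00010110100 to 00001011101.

Add column by column from the right: bit + bit + carry-in; write the sum mod 2, carry 1 when the sum is 2 or 3.
carry:  00111111000
        00010110100
+       00001011101
-------------------
       000100010001
(the carry out of the leftmost column, 0, becomes the leading bit)
Decimal check:
  00010110100 = 128 + 32 + 16 + 4 = 180
  00001011101 = 64 + 16 + 8 + 4 + 1 = 93
  180 + 93 = 273, and 000100010001 = 256 + 16 + 1 = 273 ✓



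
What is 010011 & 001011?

AND: 1 only when both bits are 1
  010011
& 001011
--------
  000011
Decimal: 19 & 11 = 3



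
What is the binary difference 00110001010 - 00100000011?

Method 1 - Direct subtraction (column by column from the right: bit − bit − borrow-in; if negative, add 2 and borrow 1 from the next column):
borrow: 00000001110
        00110001010
-       00100000011
-------------------
        00010000111

Method 2 - Add two's complement:
Two's complement of 00100000011: invert → 11011111100, add 1 → 11011111101
  00110001010
+ 11011111101
-------------
 100010000111  (end carry out of the top bit = 1)
Discarding the end carry: 00010000111
Decimal check:
  00110001010 = 256 + 128 + 8 + 2 = 394
  00100000011 = 256 + 2 + 1 = 259
  394 - 259 = 135, and 00010000111 = 128 + 4 + 2 + 1 = 135 ✓

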